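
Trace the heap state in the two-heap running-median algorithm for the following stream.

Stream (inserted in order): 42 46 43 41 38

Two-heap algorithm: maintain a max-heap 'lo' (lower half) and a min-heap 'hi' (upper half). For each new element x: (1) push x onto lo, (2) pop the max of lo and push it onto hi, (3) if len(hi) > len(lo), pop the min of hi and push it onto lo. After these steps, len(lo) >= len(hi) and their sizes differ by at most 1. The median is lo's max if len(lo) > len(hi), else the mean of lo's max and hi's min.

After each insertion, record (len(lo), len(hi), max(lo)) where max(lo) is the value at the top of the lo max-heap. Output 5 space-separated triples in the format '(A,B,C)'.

Step 1: insert 42 -> lo=[42] hi=[] -> (len(lo)=1, len(hi)=0, max(lo)=42)
Step 2: insert 46 -> lo=[42] hi=[46] -> (len(lo)=1, len(hi)=1, max(lo)=42)
Step 3: insert 43 -> lo=[42, 43] hi=[46] -> (len(lo)=2, len(hi)=1, max(lo)=43)
Step 4: insert 41 -> lo=[41, 42] hi=[43, 46] -> (len(lo)=2, len(hi)=2, max(lo)=42)
Step 5: insert 38 -> lo=[38, 41, 42] hi=[43, 46] -> (len(lo)=3, len(hi)=2, max(lo)=42)

Answer: (1,0,42) (1,1,42) (2,1,43) (2,2,42) (3,2,42)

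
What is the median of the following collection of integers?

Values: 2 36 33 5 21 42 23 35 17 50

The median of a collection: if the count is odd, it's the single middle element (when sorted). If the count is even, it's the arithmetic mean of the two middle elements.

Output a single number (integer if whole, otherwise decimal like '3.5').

Answer: 28

Derivation:
Step 1: insert 2 -> lo=[2] (size 1, max 2) hi=[] (size 0) -> median=2
Step 2: insert 36 -> lo=[2] (size 1, max 2) hi=[36] (size 1, min 36) -> median=19
Step 3: insert 33 -> lo=[2, 33] (size 2, max 33) hi=[36] (size 1, min 36) -> median=33
Step 4: insert 5 -> lo=[2, 5] (size 2, max 5) hi=[33, 36] (size 2, min 33) -> median=19
Step 5: insert 21 -> lo=[2, 5, 21] (size 3, max 21) hi=[33, 36] (size 2, min 33) -> median=21
Step 6: insert 42 -> lo=[2, 5, 21] (size 3, max 21) hi=[33, 36, 42] (size 3, min 33) -> median=27
Step 7: insert 23 -> lo=[2, 5, 21, 23] (size 4, max 23) hi=[33, 36, 42] (size 3, min 33) -> median=23
Step 8: insert 35 -> lo=[2, 5, 21, 23] (size 4, max 23) hi=[33, 35, 36, 42] (size 4, min 33) -> median=28
Step 9: insert 17 -> lo=[2, 5, 17, 21, 23] (size 5, max 23) hi=[33, 35, 36, 42] (size 4, min 33) -> median=23
Step 10: insert 50 -> lo=[2, 5, 17, 21, 23] (size 5, max 23) hi=[33, 35, 36, 42, 50] (size 5, min 33) -> median=28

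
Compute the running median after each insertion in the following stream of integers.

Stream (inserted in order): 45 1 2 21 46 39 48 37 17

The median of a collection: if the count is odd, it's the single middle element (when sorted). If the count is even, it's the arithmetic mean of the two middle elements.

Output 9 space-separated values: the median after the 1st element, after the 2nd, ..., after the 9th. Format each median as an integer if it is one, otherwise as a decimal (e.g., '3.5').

Step 1: insert 45 -> lo=[45] (size 1, max 45) hi=[] (size 0) -> median=45
Step 2: insert 1 -> lo=[1] (size 1, max 1) hi=[45] (size 1, min 45) -> median=23
Step 3: insert 2 -> lo=[1, 2] (size 2, max 2) hi=[45] (size 1, min 45) -> median=2
Step 4: insert 21 -> lo=[1, 2] (size 2, max 2) hi=[21, 45] (size 2, min 21) -> median=11.5
Step 5: insert 46 -> lo=[1, 2, 21] (size 3, max 21) hi=[45, 46] (size 2, min 45) -> median=21
Step 6: insert 39 -> lo=[1, 2, 21] (size 3, max 21) hi=[39, 45, 46] (size 3, min 39) -> median=30
Step 7: insert 48 -> lo=[1, 2, 21, 39] (size 4, max 39) hi=[45, 46, 48] (size 3, min 45) -> median=39
Step 8: insert 37 -> lo=[1, 2, 21, 37] (size 4, max 37) hi=[39, 45, 46, 48] (size 4, min 39) -> median=38
Step 9: insert 17 -> lo=[1, 2, 17, 21, 37] (size 5, max 37) hi=[39, 45, 46, 48] (size 4, min 39) -> median=37

Answer: 45 23 2 11.5 21 30 39 38 37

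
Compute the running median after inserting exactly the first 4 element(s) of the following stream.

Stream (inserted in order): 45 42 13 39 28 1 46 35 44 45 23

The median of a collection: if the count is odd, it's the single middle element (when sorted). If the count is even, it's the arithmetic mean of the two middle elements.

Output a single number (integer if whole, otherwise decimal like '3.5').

Answer: 40.5

Derivation:
Step 1: insert 45 -> lo=[45] (size 1, max 45) hi=[] (size 0) -> median=45
Step 2: insert 42 -> lo=[42] (size 1, max 42) hi=[45] (size 1, min 45) -> median=43.5
Step 3: insert 13 -> lo=[13, 42] (size 2, max 42) hi=[45] (size 1, min 45) -> median=42
Step 4: insert 39 -> lo=[13, 39] (size 2, max 39) hi=[42, 45] (size 2, min 42) -> median=40.5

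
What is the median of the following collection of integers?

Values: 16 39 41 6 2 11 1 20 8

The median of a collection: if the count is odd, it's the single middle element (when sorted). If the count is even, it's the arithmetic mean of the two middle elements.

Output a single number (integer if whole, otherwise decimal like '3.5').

Step 1: insert 16 -> lo=[16] (size 1, max 16) hi=[] (size 0) -> median=16
Step 2: insert 39 -> lo=[16] (size 1, max 16) hi=[39] (size 1, min 39) -> median=27.5
Step 3: insert 41 -> lo=[16, 39] (size 2, max 39) hi=[41] (size 1, min 41) -> median=39
Step 4: insert 6 -> lo=[6, 16] (size 2, max 16) hi=[39, 41] (size 2, min 39) -> median=27.5
Step 5: insert 2 -> lo=[2, 6, 16] (size 3, max 16) hi=[39, 41] (size 2, min 39) -> median=16
Step 6: insert 11 -> lo=[2, 6, 11] (size 3, max 11) hi=[16, 39, 41] (size 3, min 16) -> median=13.5
Step 7: insert 1 -> lo=[1, 2, 6, 11] (size 4, max 11) hi=[16, 39, 41] (size 3, min 16) -> median=11
Step 8: insert 20 -> lo=[1, 2, 6, 11] (size 4, max 11) hi=[16, 20, 39, 41] (size 4, min 16) -> median=13.5
Step 9: insert 8 -> lo=[1, 2, 6, 8, 11] (size 5, max 11) hi=[16, 20, 39, 41] (size 4, min 16) -> median=11

Answer: 11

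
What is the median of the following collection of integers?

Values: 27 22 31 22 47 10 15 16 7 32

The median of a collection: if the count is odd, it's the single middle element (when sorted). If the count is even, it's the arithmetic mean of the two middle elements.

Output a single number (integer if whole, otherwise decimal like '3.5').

Step 1: insert 27 -> lo=[27] (size 1, max 27) hi=[] (size 0) -> median=27
Step 2: insert 22 -> lo=[22] (size 1, max 22) hi=[27] (size 1, min 27) -> median=24.5
Step 3: insert 31 -> lo=[22, 27] (size 2, max 27) hi=[31] (size 1, min 31) -> median=27
Step 4: insert 22 -> lo=[22, 22] (size 2, max 22) hi=[27, 31] (size 2, min 27) -> median=24.5
Step 5: insert 47 -> lo=[22, 22, 27] (size 3, max 27) hi=[31, 47] (size 2, min 31) -> median=27
Step 6: insert 10 -> lo=[10, 22, 22] (size 3, max 22) hi=[27, 31, 47] (size 3, min 27) -> median=24.5
Step 7: insert 15 -> lo=[10, 15, 22, 22] (size 4, max 22) hi=[27, 31, 47] (size 3, min 27) -> median=22
Step 8: insert 16 -> lo=[10, 15, 16, 22] (size 4, max 22) hi=[22, 27, 31, 47] (size 4, min 22) -> median=22
Step 9: insert 7 -> lo=[7, 10, 15, 16, 22] (size 5, max 22) hi=[22, 27, 31, 47] (size 4, min 22) -> median=22
Step 10: insert 32 -> lo=[7, 10, 15, 16, 22] (size 5, max 22) hi=[22, 27, 31, 32, 47] (size 5, min 22) -> median=22

Answer: 22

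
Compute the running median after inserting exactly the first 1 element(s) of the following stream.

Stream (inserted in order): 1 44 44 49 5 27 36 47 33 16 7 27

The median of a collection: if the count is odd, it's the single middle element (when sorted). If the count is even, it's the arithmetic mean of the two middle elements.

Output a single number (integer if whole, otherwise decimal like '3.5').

Step 1: insert 1 -> lo=[1] (size 1, max 1) hi=[] (size 0) -> median=1

Answer: 1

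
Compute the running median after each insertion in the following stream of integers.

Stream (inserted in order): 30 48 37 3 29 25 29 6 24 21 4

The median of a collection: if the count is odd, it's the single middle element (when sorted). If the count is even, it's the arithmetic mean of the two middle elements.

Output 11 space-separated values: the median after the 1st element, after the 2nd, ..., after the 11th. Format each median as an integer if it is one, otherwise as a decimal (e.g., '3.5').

Step 1: insert 30 -> lo=[30] (size 1, max 30) hi=[] (size 0) -> median=30
Step 2: insert 48 -> lo=[30] (size 1, max 30) hi=[48] (size 1, min 48) -> median=39
Step 3: insert 37 -> lo=[30, 37] (size 2, max 37) hi=[48] (size 1, min 48) -> median=37
Step 4: insert 3 -> lo=[3, 30] (size 2, max 30) hi=[37, 48] (size 2, min 37) -> median=33.5
Step 5: insert 29 -> lo=[3, 29, 30] (size 3, max 30) hi=[37, 48] (size 2, min 37) -> median=30
Step 6: insert 25 -> lo=[3, 25, 29] (size 3, max 29) hi=[30, 37, 48] (size 3, min 30) -> median=29.5
Step 7: insert 29 -> lo=[3, 25, 29, 29] (size 4, max 29) hi=[30, 37, 48] (size 3, min 30) -> median=29
Step 8: insert 6 -> lo=[3, 6, 25, 29] (size 4, max 29) hi=[29, 30, 37, 48] (size 4, min 29) -> median=29
Step 9: insert 24 -> lo=[3, 6, 24, 25, 29] (size 5, max 29) hi=[29, 30, 37, 48] (size 4, min 29) -> median=29
Step 10: insert 21 -> lo=[3, 6, 21, 24, 25] (size 5, max 25) hi=[29, 29, 30, 37, 48] (size 5, min 29) -> median=27
Step 11: insert 4 -> lo=[3, 4, 6, 21, 24, 25] (size 6, max 25) hi=[29, 29, 30, 37, 48] (size 5, min 29) -> median=25

Answer: 30 39 37 33.5 30 29.5 29 29 29 27 25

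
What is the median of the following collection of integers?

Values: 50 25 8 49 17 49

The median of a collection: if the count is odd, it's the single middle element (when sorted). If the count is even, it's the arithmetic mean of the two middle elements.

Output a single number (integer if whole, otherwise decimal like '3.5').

Answer: 37

Derivation:
Step 1: insert 50 -> lo=[50] (size 1, max 50) hi=[] (size 0) -> median=50
Step 2: insert 25 -> lo=[25] (size 1, max 25) hi=[50] (size 1, min 50) -> median=37.5
Step 3: insert 8 -> lo=[8, 25] (size 2, max 25) hi=[50] (size 1, min 50) -> median=25
Step 4: insert 49 -> lo=[8, 25] (size 2, max 25) hi=[49, 50] (size 2, min 49) -> median=37
Step 5: insert 17 -> lo=[8, 17, 25] (size 3, max 25) hi=[49, 50] (size 2, min 49) -> median=25
Step 6: insert 49 -> lo=[8, 17, 25] (size 3, max 25) hi=[49, 49, 50] (size 3, min 49) -> median=37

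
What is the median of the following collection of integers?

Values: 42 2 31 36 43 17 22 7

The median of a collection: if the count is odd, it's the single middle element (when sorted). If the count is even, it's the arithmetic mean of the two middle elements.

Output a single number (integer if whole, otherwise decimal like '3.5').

Answer: 26.5

Derivation:
Step 1: insert 42 -> lo=[42] (size 1, max 42) hi=[] (size 0) -> median=42
Step 2: insert 2 -> lo=[2] (size 1, max 2) hi=[42] (size 1, min 42) -> median=22
Step 3: insert 31 -> lo=[2, 31] (size 2, max 31) hi=[42] (size 1, min 42) -> median=31
Step 4: insert 36 -> lo=[2, 31] (size 2, max 31) hi=[36, 42] (size 2, min 36) -> median=33.5
Step 5: insert 43 -> lo=[2, 31, 36] (size 3, max 36) hi=[42, 43] (size 2, min 42) -> median=36
Step 6: insert 17 -> lo=[2, 17, 31] (size 3, max 31) hi=[36, 42, 43] (size 3, min 36) -> median=33.5
Step 7: insert 22 -> lo=[2, 17, 22, 31] (size 4, max 31) hi=[36, 42, 43] (size 3, min 36) -> median=31
Step 8: insert 7 -> lo=[2, 7, 17, 22] (size 4, max 22) hi=[31, 36, 42, 43] (size 4, min 31) -> median=26.5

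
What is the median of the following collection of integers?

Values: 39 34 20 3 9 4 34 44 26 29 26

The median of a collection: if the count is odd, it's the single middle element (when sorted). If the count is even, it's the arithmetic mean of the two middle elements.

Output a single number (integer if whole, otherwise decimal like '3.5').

Step 1: insert 39 -> lo=[39] (size 1, max 39) hi=[] (size 0) -> median=39
Step 2: insert 34 -> lo=[34] (size 1, max 34) hi=[39] (size 1, min 39) -> median=36.5
Step 3: insert 20 -> lo=[20, 34] (size 2, max 34) hi=[39] (size 1, min 39) -> median=34
Step 4: insert 3 -> lo=[3, 20] (size 2, max 20) hi=[34, 39] (size 2, min 34) -> median=27
Step 5: insert 9 -> lo=[3, 9, 20] (size 3, max 20) hi=[34, 39] (size 2, min 34) -> median=20
Step 6: insert 4 -> lo=[3, 4, 9] (size 3, max 9) hi=[20, 34, 39] (size 3, min 20) -> median=14.5
Step 7: insert 34 -> lo=[3, 4, 9, 20] (size 4, max 20) hi=[34, 34, 39] (size 3, min 34) -> median=20
Step 8: insert 44 -> lo=[3, 4, 9, 20] (size 4, max 20) hi=[34, 34, 39, 44] (size 4, min 34) -> median=27
Step 9: insert 26 -> lo=[3, 4, 9, 20, 26] (size 5, max 26) hi=[34, 34, 39, 44] (size 4, min 34) -> median=26
Step 10: insert 29 -> lo=[3, 4, 9, 20, 26] (size 5, max 26) hi=[29, 34, 34, 39, 44] (size 5, min 29) -> median=27.5
Step 11: insert 26 -> lo=[3, 4, 9, 20, 26, 26] (size 6, max 26) hi=[29, 34, 34, 39, 44] (size 5, min 29) -> median=26

Answer: 26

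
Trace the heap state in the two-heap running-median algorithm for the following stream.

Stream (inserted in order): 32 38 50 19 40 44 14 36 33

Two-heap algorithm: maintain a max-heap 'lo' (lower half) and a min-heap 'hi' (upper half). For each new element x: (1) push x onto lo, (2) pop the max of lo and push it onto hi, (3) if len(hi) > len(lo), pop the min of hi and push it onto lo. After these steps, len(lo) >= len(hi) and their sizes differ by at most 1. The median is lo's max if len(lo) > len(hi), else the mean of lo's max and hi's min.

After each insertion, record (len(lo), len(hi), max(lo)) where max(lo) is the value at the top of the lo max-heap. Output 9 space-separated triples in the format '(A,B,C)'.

Step 1: insert 32 -> lo=[32] hi=[] -> (len(lo)=1, len(hi)=0, max(lo)=32)
Step 2: insert 38 -> lo=[32] hi=[38] -> (len(lo)=1, len(hi)=1, max(lo)=32)
Step 3: insert 50 -> lo=[32, 38] hi=[50] -> (len(lo)=2, len(hi)=1, max(lo)=38)
Step 4: insert 19 -> lo=[19, 32] hi=[38, 50] -> (len(lo)=2, len(hi)=2, max(lo)=32)
Step 5: insert 40 -> lo=[19, 32, 38] hi=[40, 50] -> (len(lo)=3, len(hi)=2, max(lo)=38)
Step 6: insert 44 -> lo=[19, 32, 38] hi=[40, 44, 50] -> (len(lo)=3, len(hi)=3, max(lo)=38)
Step 7: insert 14 -> lo=[14, 19, 32, 38] hi=[40, 44, 50] -> (len(lo)=4, len(hi)=3, max(lo)=38)
Step 8: insert 36 -> lo=[14, 19, 32, 36] hi=[38, 40, 44, 50] -> (len(lo)=4, len(hi)=4, max(lo)=36)
Step 9: insert 33 -> lo=[14, 19, 32, 33, 36] hi=[38, 40, 44, 50] -> (len(lo)=5, len(hi)=4, max(lo)=36)

Answer: (1,0,32) (1,1,32) (2,1,38) (2,2,32) (3,2,38) (3,3,38) (4,3,38) (4,4,36) (5,4,36)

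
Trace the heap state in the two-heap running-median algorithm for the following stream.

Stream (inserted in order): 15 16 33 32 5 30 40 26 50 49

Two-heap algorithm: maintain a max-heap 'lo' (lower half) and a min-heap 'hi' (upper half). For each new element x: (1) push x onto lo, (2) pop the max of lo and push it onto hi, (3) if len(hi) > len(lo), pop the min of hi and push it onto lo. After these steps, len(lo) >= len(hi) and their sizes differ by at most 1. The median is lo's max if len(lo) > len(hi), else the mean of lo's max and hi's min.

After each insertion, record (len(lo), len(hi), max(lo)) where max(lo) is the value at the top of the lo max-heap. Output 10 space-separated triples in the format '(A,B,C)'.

Step 1: insert 15 -> lo=[15] hi=[] -> (len(lo)=1, len(hi)=0, max(lo)=15)
Step 2: insert 16 -> lo=[15] hi=[16] -> (len(lo)=1, len(hi)=1, max(lo)=15)
Step 3: insert 33 -> lo=[15, 16] hi=[33] -> (len(lo)=2, len(hi)=1, max(lo)=16)
Step 4: insert 32 -> lo=[15, 16] hi=[32, 33] -> (len(lo)=2, len(hi)=2, max(lo)=16)
Step 5: insert 5 -> lo=[5, 15, 16] hi=[32, 33] -> (len(lo)=3, len(hi)=2, max(lo)=16)
Step 6: insert 30 -> lo=[5, 15, 16] hi=[30, 32, 33] -> (len(lo)=3, len(hi)=3, max(lo)=16)
Step 7: insert 40 -> lo=[5, 15, 16, 30] hi=[32, 33, 40] -> (len(lo)=4, len(hi)=3, max(lo)=30)
Step 8: insert 26 -> lo=[5, 15, 16, 26] hi=[30, 32, 33, 40] -> (len(lo)=4, len(hi)=4, max(lo)=26)
Step 9: insert 50 -> lo=[5, 15, 16, 26, 30] hi=[32, 33, 40, 50] -> (len(lo)=5, len(hi)=4, max(lo)=30)
Step 10: insert 49 -> lo=[5, 15, 16, 26, 30] hi=[32, 33, 40, 49, 50] -> (len(lo)=5, len(hi)=5, max(lo)=30)

Answer: (1,0,15) (1,1,15) (2,1,16) (2,2,16) (3,2,16) (3,3,16) (4,3,30) (4,4,26) (5,4,30) (5,5,30)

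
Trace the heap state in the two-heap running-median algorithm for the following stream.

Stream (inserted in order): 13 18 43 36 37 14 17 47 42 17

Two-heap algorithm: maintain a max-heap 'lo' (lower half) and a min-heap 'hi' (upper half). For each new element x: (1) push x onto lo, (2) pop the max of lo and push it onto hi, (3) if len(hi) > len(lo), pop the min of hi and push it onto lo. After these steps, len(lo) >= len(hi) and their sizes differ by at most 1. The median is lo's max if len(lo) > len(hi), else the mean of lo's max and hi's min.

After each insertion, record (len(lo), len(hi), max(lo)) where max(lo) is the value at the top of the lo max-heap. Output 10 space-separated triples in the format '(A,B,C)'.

Step 1: insert 13 -> lo=[13] hi=[] -> (len(lo)=1, len(hi)=0, max(lo)=13)
Step 2: insert 18 -> lo=[13] hi=[18] -> (len(lo)=1, len(hi)=1, max(lo)=13)
Step 3: insert 43 -> lo=[13, 18] hi=[43] -> (len(lo)=2, len(hi)=1, max(lo)=18)
Step 4: insert 36 -> lo=[13, 18] hi=[36, 43] -> (len(lo)=2, len(hi)=2, max(lo)=18)
Step 5: insert 37 -> lo=[13, 18, 36] hi=[37, 43] -> (len(lo)=3, len(hi)=2, max(lo)=36)
Step 6: insert 14 -> lo=[13, 14, 18] hi=[36, 37, 43] -> (len(lo)=3, len(hi)=3, max(lo)=18)
Step 7: insert 17 -> lo=[13, 14, 17, 18] hi=[36, 37, 43] -> (len(lo)=4, len(hi)=3, max(lo)=18)
Step 8: insert 47 -> lo=[13, 14, 17, 18] hi=[36, 37, 43, 47] -> (len(lo)=4, len(hi)=4, max(lo)=18)
Step 9: insert 42 -> lo=[13, 14, 17, 18, 36] hi=[37, 42, 43, 47] -> (len(lo)=5, len(hi)=4, max(lo)=36)
Step 10: insert 17 -> lo=[13, 14, 17, 17, 18] hi=[36, 37, 42, 43, 47] -> (len(lo)=5, len(hi)=5, max(lo)=18)

Answer: (1,0,13) (1,1,13) (2,1,18) (2,2,18) (3,2,36) (3,3,18) (4,3,18) (4,4,18) (5,4,36) (5,5,18)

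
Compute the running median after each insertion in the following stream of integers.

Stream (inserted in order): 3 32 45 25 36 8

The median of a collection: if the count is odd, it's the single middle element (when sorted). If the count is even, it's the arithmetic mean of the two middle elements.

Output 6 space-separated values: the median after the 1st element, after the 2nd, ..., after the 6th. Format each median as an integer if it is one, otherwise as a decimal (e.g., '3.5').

Step 1: insert 3 -> lo=[3] (size 1, max 3) hi=[] (size 0) -> median=3
Step 2: insert 32 -> lo=[3] (size 1, max 3) hi=[32] (size 1, min 32) -> median=17.5
Step 3: insert 45 -> lo=[3, 32] (size 2, max 32) hi=[45] (size 1, min 45) -> median=32
Step 4: insert 25 -> lo=[3, 25] (size 2, max 25) hi=[32, 45] (size 2, min 32) -> median=28.5
Step 5: insert 36 -> lo=[3, 25, 32] (size 3, max 32) hi=[36, 45] (size 2, min 36) -> median=32
Step 6: insert 8 -> lo=[3, 8, 25] (size 3, max 25) hi=[32, 36, 45] (size 3, min 32) -> median=28.5

Answer: 3 17.5 32 28.5 32 28.5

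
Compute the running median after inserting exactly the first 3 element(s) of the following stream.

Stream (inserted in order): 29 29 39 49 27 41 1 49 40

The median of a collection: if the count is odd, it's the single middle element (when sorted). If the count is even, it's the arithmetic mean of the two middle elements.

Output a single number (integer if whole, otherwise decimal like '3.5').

Answer: 29

Derivation:
Step 1: insert 29 -> lo=[29] (size 1, max 29) hi=[] (size 0) -> median=29
Step 2: insert 29 -> lo=[29] (size 1, max 29) hi=[29] (size 1, min 29) -> median=29
Step 3: insert 39 -> lo=[29, 29] (size 2, max 29) hi=[39] (size 1, min 39) -> median=29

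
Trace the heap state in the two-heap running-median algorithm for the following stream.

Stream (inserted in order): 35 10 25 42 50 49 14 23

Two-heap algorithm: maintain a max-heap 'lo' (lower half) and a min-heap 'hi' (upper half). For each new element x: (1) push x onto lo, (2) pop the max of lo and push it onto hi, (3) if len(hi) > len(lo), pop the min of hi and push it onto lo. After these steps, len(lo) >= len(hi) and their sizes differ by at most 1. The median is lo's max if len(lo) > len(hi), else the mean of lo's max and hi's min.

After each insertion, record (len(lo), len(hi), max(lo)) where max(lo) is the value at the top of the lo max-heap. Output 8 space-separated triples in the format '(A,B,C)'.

Answer: (1,0,35) (1,1,10) (2,1,25) (2,2,25) (3,2,35) (3,3,35) (4,3,35) (4,4,25)

Derivation:
Step 1: insert 35 -> lo=[35] hi=[] -> (len(lo)=1, len(hi)=0, max(lo)=35)
Step 2: insert 10 -> lo=[10] hi=[35] -> (len(lo)=1, len(hi)=1, max(lo)=10)
Step 3: insert 25 -> lo=[10, 25] hi=[35] -> (len(lo)=2, len(hi)=1, max(lo)=25)
Step 4: insert 42 -> lo=[10, 25] hi=[35, 42] -> (len(lo)=2, len(hi)=2, max(lo)=25)
Step 5: insert 50 -> lo=[10, 25, 35] hi=[42, 50] -> (len(lo)=3, len(hi)=2, max(lo)=35)
Step 6: insert 49 -> lo=[10, 25, 35] hi=[42, 49, 50] -> (len(lo)=3, len(hi)=3, max(lo)=35)
Step 7: insert 14 -> lo=[10, 14, 25, 35] hi=[42, 49, 50] -> (len(lo)=4, len(hi)=3, max(lo)=35)
Step 8: insert 23 -> lo=[10, 14, 23, 25] hi=[35, 42, 49, 50] -> (len(lo)=4, len(hi)=4, max(lo)=25)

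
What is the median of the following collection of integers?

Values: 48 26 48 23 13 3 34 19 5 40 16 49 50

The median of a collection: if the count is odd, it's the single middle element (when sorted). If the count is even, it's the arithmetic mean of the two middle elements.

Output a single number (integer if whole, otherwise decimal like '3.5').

Step 1: insert 48 -> lo=[48] (size 1, max 48) hi=[] (size 0) -> median=48
Step 2: insert 26 -> lo=[26] (size 1, max 26) hi=[48] (size 1, min 48) -> median=37
Step 3: insert 48 -> lo=[26, 48] (size 2, max 48) hi=[48] (size 1, min 48) -> median=48
Step 4: insert 23 -> lo=[23, 26] (size 2, max 26) hi=[48, 48] (size 2, min 48) -> median=37
Step 5: insert 13 -> lo=[13, 23, 26] (size 3, max 26) hi=[48, 48] (size 2, min 48) -> median=26
Step 6: insert 3 -> lo=[3, 13, 23] (size 3, max 23) hi=[26, 48, 48] (size 3, min 26) -> median=24.5
Step 7: insert 34 -> lo=[3, 13, 23, 26] (size 4, max 26) hi=[34, 48, 48] (size 3, min 34) -> median=26
Step 8: insert 19 -> lo=[3, 13, 19, 23] (size 4, max 23) hi=[26, 34, 48, 48] (size 4, min 26) -> median=24.5
Step 9: insert 5 -> lo=[3, 5, 13, 19, 23] (size 5, max 23) hi=[26, 34, 48, 48] (size 4, min 26) -> median=23
Step 10: insert 40 -> lo=[3, 5, 13, 19, 23] (size 5, max 23) hi=[26, 34, 40, 48, 48] (size 5, min 26) -> median=24.5
Step 11: insert 16 -> lo=[3, 5, 13, 16, 19, 23] (size 6, max 23) hi=[26, 34, 40, 48, 48] (size 5, min 26) -> median=23
Step 12: insert 49 -> lo=[3, 5, 13, 16, 19, 23] (size 6, max 23) hi=[26, 34, 40, 48, 48, 49] (size 6, min 26) -> median=24.5
Step 13: insert 50 -> lo=[3, 5, 13, 16, 19, 23, 26] (size 7, max 26) hi=[34, 40, 48, 48, 49, 50] (size 6, min 34) -> median=26

Answer: 26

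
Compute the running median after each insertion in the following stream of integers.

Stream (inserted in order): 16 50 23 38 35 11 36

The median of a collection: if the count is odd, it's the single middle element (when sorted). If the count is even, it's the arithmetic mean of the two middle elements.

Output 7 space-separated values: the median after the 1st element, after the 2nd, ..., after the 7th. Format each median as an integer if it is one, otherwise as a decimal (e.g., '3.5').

Step 1: insert 16 -> lo=[16] (size 1, max 16) hi=[] (size 0) -> median=16
Step 2: insert 50 -> lo=[16] (size 1, max 16) hi=[50] (size 1, min 50) -> median=33
Step 3: insert 23 -> lo=[16, 23] (size 2, max 23) hi=[50] (size 1, min 50) -> median=23
Step 4: insert 38 -> lo=[16, 23] (size 2, max 23) hi=[38, 50] (size 2, min 38) -> median=30.5
Step 5: insert 35 -> lo=[16, 23, 35] (size 3, max 35) hi=[38, 50] (size 2, min 38) -> median=35
Step 6: insert 11 -> lo=[11, 16, 23] (size 3, max 23) hi=[35, 38, 50] (size 3, min 35) -> median=29
Step 7: insert 36 -> lo=[11, 16, 23, 35] (size 4, max 35) hi=[36, 38, 50] (size 3, min 36) -> median=35

Answer: 16 33 23 30.5 35 29 35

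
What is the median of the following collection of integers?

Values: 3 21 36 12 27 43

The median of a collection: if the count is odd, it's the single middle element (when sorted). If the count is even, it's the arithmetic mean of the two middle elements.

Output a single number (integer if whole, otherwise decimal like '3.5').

Step 1: insert 3 -> lo=[3] (size 1, max 3) hi=[] (size 0) -> median=3
Step 2: insert 21 -> lo=[3] (size 1, max 3) hi=[21] (size 1, min 21) -> median=12
Step 3: insert 36 -> lo=[3, 21] (size 2, max 21) hi=[36] (size 1, min 36) -> median=21
Step 4: insert 12 -> lo=[3, 12] (size 2, max 12) hi=[21, 36] (size 2, min 21) -> median=16.5
Step 5: insert 27 -> lo=[3, 12, 21] (size 3, max 21) hi=[27, 36] (size 2, min 27) -> median=21
Step 6: insert 43 -> lo=[3, 12, 21] (size 3, max 21) hi=[27, 36, 43] (size 3, min 27) -> median=24

Answer: 24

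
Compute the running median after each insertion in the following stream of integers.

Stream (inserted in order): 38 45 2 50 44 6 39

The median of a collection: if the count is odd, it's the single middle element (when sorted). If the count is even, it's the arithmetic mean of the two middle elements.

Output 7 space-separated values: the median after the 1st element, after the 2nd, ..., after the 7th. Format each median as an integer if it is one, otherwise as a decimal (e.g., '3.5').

Step 1: insert 38 -> lo=[38] (size 1, max 38) hi=[] (size 0) -> median=38
Step 2: insert 45 -> lo=[38] (size 1, max 38) hi=[45] (size 1, min 45) -> median=41.5
Step 3: insert 2 -> lo=[2, 38] (size 2, max 38) hi=[45] (size 1, min 45) -> median=38
Step 4: insert 50 -> lo=[2, 38] (size 2, max 38) hi=[45, 50] (size 2, min 45) -> median=41.5
Step 5: insert 44 -> lo=[2, 38, 44] (size 3, max 44) hi=[45, 50] (size 2, min 45) -> median=44
Step 6: insert 6 -> lo=[2, 6, 38] (size 3, max 38) hi=[44, 45, 50] (size 3, min 44) -> median=41
Step 7: insert 39 -> lo=[2, 6, 38, 39] (size 4, max 39) hi=[44, 45, 50] (size 3, min 44) -> median=39

Answer: 38 41.5 38 41.5 44 41 39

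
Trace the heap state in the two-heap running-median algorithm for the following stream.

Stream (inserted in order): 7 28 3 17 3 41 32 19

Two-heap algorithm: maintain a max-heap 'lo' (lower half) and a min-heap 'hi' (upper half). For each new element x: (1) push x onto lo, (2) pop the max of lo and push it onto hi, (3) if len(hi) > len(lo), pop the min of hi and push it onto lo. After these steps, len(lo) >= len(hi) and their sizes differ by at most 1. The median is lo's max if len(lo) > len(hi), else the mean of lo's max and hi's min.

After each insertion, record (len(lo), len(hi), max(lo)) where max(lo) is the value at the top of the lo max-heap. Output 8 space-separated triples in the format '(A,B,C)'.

Answer: (1,0,7) (1,1,7) (2,1,7) (2,2,7) (3,2,7) (3,3,7) (4,3,17) (4,4,17)

Derivation:
Step 1: insert 7 -> lo=[7] hi=[] -> (len(lo)=1, len(hi)=0, max(lo)=7)
Step 2: insert 28 -> lo=[7] hi=[28] -> (len(lo)=1, len(hi)=1, max(lo)=7)
Step 3: insert 3 -> lo=[3, 7] hi=[28] -> (len(lo)=2, len(hi)=1, max(lo)=7)
Step 4: insert 17 -> lo=[3, 7] hi=[17, 28] -> (len(lo)=2, len(hi)=2, max(lo)=7)
Step 5: insert 3 -> lo=[3, 3, 7] hi=[17, 28] -> (len(lo)=3, len(hi)=2, max(lo)=7)
Step 6: insert 41 -> lo=[3, 3, 7] hi=[17, 28, 41] -> (len(lo)=3, len(hi)=3, max(lo)=7)
Step 7: insert 32 -> lo=[3, 3, 7, 17] hi=[28, 32, 41] -> (len(lo)=4, len(hi)=3, max(lo)=17)
Step 8: insert 19 -> lo=[3, 3, 7, 17] hi=[19, 28, 32, 41] -> (len(lo)=4, len(hi)=4, max(lo)=17)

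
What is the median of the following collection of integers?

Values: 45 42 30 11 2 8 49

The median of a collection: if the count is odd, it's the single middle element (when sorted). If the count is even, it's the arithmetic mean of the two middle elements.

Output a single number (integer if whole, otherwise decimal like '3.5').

Answer: 30

Derivation:
Step 1: insert 45 -> lo=[45] (size 1, max 45) hi=[] (size 0) -> median=45
Step 2: insert 42 -> lo=[42] (size 1, max 42) hi=[45] (size 1, min 45) -> median=43.5
Step 3: insert 30 -> lo=[30, 42] (size 2, max 42) hi=[45] (size 1, min 45) -> median=42
Step 4: insert 11 -> lo=[11, 30] (size 2, max 30) hi=[42, 45] (size 2, min 42) -> median=36
Step 5: insert 2 -> lo=[2, 11, 30] (size 3, max 30) hi=[42, 45] (size 2, min 42) -> median=30
Step 6: insert 8 -> lo=[2, 8, 11] (size 3, max 11) hi=[30, 42, 45] (size 3, min 30) -> median=20.5
Step 7: insert 49 -> lo=[2, 8, 11, 30] (size 4, max 30) hi=[42, 45, 49] (size 3, min 42) -> median=30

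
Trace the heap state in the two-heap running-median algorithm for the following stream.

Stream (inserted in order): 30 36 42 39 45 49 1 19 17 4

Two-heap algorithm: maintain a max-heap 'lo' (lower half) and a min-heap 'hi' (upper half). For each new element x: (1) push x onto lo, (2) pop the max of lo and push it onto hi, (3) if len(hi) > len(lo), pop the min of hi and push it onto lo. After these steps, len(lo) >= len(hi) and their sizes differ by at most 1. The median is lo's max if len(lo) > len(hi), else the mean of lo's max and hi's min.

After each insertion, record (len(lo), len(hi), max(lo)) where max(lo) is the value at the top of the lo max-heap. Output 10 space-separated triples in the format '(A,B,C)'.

Answer: (1,0,30) (1,1,30) (2,1,36) (2,2,36) (3,2,39) (3,3,39) (4,3,39) (4,4,36) (5,4,36) (5,5,30)

Derivation:
Step 1: insert 30 -> lo=[30] hi=[] -> (len(lo)=1, len(hi)=0, max(lo)=30)
Step 2: insert 36 -> lo=[30] hi=[36] -> (len(lo)=1, len(hi)=1, max(lo)=30)
Step 3: insert 42 -> lo=[30, 36] hi=[42] -> (len(lo)=2, len(hi)=1, max(lo)=36)
Step 4: insert 39 -> lo=[30, 36] hi=[39, 42] -> (len(lo)=2, len(hi)=2, max(lo)=36)
Step 5: insert 45 -> lo=[30, 36, 39] hi=[42, 45] -> (len(lo)=3, len(hi)=2, max(lo)=39)
Step 6: insert 49 -> lo=[30, 36, 39] hi=[42, 45, 49] -> (len(lo)=3, len(hi)=3, max(lo)=39)
Step 7: insert 1 -> lo=[1, 30, 36, 39] hi=[42, 45, 49] -> (len(lo)=4, len(hi)=3, max(lo)=39)
Step 8: insert 19 -> lo=[1, 19, 30, 36] hi=[39, 42, 45, 49] -> (len(lo)=4, len(hi)=4, max(lo)=36)
Step 9: insert 17 -> lo=[1, 17, 19, 30, 36] hi=[39, 42, 45, 49] -> (len(lo)=5, len(hi)=4, max(lo)=36)
Step 10: insert 4 -> lo=[1, 4, 17, 19, 30] hi=[36, 39, 42, 45, 49] -> (len(lo)=5, len(hi)=5, max(lo)=30)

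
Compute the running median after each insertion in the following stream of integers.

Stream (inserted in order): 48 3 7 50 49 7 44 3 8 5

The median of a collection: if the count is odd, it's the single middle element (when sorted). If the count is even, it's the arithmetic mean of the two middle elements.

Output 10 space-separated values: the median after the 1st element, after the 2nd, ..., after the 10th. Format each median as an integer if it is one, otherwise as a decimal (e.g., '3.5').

Answer: 48 25.5 7 27.5 48 27.5 44 25.5 8 7.5

Derivation:
Step 1: insert 48 -> lo=[48] (size 1, max 48) hi=[] (size 0) -> median=48
Step 2: insert 3 -> lo=[3] (size 1, max 3) hi=[48] (size 1, min 48) -> median=25.5
Step 3: insert 7 -> lo=[3, 7] (size 2, max 7) hi=[48] (size 1, min 48) -> median=7
Step 4: insert 50 -> lo=[3, 7] (size 2, max 7) hi=[48, 50] (size 2, min 48) -> median=27.5
Step 5: insert 49 -> lo=[3, 7, 48] (size 3, max 48) hi=[49, 50] (size 2, min 49) -> median=48
Step 6: insert 7 -> lo=[3, 7, 7] (size 3, max 7) hi=[48, 49, 50] (size 3, min 48) -> median=27.5
Step 7: insert 44 -> lo=[3, 7, 7, 44] (size 4, max 44) hi=[48, 49, 50] (size 3, min 48) -> median=44
Step 8: insert 3 -> lo=[3, 3, 7, 7] (size 4, max 7) hi=[44, 48, 49, 50] (size 4, min 44) -> median=25.5
Step 9: insert 8 -> lo=[3, 3, 7, 7, 8] (size 5, max 8) hi=[44, 48, 49, 50] (size 4, min 44) -> median=8
Step 10: insert 5 -> lo=[3, 3, 5, 7, 7] (size 5, max 7) hi=[8, 44, 48, 49, 50] (size 5, min 8) -> median=7.5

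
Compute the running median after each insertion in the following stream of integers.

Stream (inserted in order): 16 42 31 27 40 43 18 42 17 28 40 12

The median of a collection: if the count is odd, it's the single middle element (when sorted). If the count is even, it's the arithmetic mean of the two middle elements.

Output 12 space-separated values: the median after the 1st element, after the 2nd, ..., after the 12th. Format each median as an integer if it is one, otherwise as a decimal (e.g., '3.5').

Answer: 16 29 31 29 31 35.5 31 35.5 31 29.5 31 29.5

Derivation:
Step 1: insert 16 -> lo=[16] (size 1, max 16) hi=[] (size 0) -> median=16
Step 2: insert 42 -> lo=[16] (size 1, max 16) hi=[42] (size 1, min 42) -> median=29
Step 3: insert 31 -> lo=[16, 31] (size 2, max 31) hi=[42] (size 1, min 42) -> median=31
Step 4: insert 27 -> lo=[16, 27] (size 2, max 27) hi=[31, 42] (size 2, min 31) -> median=29
Step 5: insert 40 -> lo=[16, 27, 31] (size 3, max 31) hi=[40, 42] (size 2, min 40) -> median=31
Step 6: insert 43 -> lo=[16, 27, 31] (size 3, max 31) hi=[40, 42, 43] (size 3, min 40) -> median=35.5
Step 7: insert 18 -> lo=[16, 18, 27, 31] (size 4, max 31) hi=[40, 42, 43] (size 3, min 40) -> median=31
Step 8: insert 42 -> lo=[16, 18, 27, 31] (size 4, max 31) hi=[40, 42, 42, 43] (size 4, min 40) -> median=35.5
Step 9: insert 17 -> lo=[16, 17, 18, 27, 31] (size 5, max 31) hi=[40, 42, 42, 43] (size 4, min 40) -> median=31
Step 10: insert 28 -> lo=[16, 17, 18, 27, 28] (size 5, max 28) hi=[31, 40, 42, 42, 43] (size 5, min 31) -> median=29.5
Step 11: insert 40 -> lo=[16, 17, 18, 27, 28, 31] (size 6, max 31) hi=[40, 40, 42, 42, 43] (size 5, min 40) -> median=31
Step 12: insert 12 -> lo=[12, 16, 17, 18, 27, 28] (size 6, max 28) hi=[31, 40, 40, 42, 42, 43] (size 6, min 31) -> median=29.5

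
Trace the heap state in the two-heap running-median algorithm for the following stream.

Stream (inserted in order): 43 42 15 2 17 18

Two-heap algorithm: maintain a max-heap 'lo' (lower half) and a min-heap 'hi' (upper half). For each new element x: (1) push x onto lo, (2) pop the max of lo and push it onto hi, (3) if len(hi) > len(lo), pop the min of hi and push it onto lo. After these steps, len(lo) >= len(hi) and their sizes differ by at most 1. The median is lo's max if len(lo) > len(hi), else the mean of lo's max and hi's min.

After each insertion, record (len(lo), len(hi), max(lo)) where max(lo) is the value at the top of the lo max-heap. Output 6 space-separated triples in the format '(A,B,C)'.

Answer: (1,0,43) (1,1,42) (2,1,42) (2,2,15) (3,2,17) (3,3,17)

Derivation:
Step 1: insert 43 -> lo=[43] hi=[] -> (len(lo)=1, len(hi)=0, max(lo)=43)
Step 2: insert 42 -> lo=[42] hi=[43] -> (len(lo)=1, len(hi)=1, max(lo)=42)
Step 3: insert 15 -> lo=[15, 42] hi=[43] -> (len(lo)=2, len(hi)=1, max(lo)=42)
Step 4: insert 2 -> lo=[2, 15] hi=[42, 43] -> (len(lo)=2, len(hi)=2, max(lo)=15)
Step 5: insert 17 -> lo=[2, 15, 17] hi=[42, 43] -> (len(lo)=3, len(hi)=2, max(lo)=17)
Step 6: insert 18 -> lo=[2, 15, 17] hi=[18, 42, 43] -> (len(lo)=3, len(hi)=3, max(lo)=17)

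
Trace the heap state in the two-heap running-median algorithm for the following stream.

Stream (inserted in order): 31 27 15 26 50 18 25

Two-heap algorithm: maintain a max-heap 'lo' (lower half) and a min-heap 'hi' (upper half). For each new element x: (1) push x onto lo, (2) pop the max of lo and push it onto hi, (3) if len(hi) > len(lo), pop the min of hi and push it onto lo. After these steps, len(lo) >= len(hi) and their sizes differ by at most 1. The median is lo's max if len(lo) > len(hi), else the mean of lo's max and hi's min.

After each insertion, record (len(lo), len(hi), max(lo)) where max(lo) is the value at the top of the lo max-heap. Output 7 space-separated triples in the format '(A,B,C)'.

Step 1: insert 31 -> lo=[31] hi=[] -> (len(lo)=1, len(hi)=0, max(lo)=31)
Step 2: insert 27 -> lo=[27] hi=[31] -> (len(lo)=1, len(hi)=1, max(lo)=27)
Step 3: insert 15 -> lo=[15, 27] hi=[31] -> (len(lo)=2, len(hi)=1, max(lo)=27)
Step 4: insert 26 -> lo=[15, 26] hi=[27, 31] -> (len(lo)=2, len(hi)=2, max(lo)=26)
Step 5: insert 50 -> lo=[15, 26, 27] hi=[31, 50] -> (len(lo)=3, len(hi)=2, max(lo)=27)
Step 6: insert 18 -> lo=[15, 18, 26] hi=[27, 31, 50] -> (len(lo)=3, len(hi)=3, max(lo)=26)
Step 7: insert 25 -> lo=[15, 18, 25, 26] hi=[27, 31, 50] -> (len(lo)=4, len(hi)=3, max(lo)=26)

Answer: (1,0,31) (1,1,27) (2,1,27) (2,2,26) (3,2,27) (3,3,26) (4,3,26)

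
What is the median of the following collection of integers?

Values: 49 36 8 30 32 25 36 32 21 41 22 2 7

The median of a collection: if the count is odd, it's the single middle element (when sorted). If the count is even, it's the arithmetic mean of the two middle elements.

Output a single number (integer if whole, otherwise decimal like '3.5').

Step 1: insert 49 -> lo=[49] (size 1, max 49) hi=[] (size 0) -> median=49
Step 2: insert 36 -> lo=[36] (size 1, max 36) hi=[49] (size 1, min 49) -> median=42.5
Step 3: insert 8 -> lo=[8, 36] (size 2, max 36) hi=[49] (size 1, min 49) -> median=36
Step 4: insert 30 -> lo=[8, 30] (size 2, max 30) hi=[36, 49] (size 2, min 36) -> median=33
Step 5: insert 32 -> lo=[8, 30, 32] (size 3, max 32) hi=[36, 49] (size 2, min 36) -> median=32
Step 6: insert 25 -> lo=[8, 25, 30] (size 3, max 30) hi=[32, 36, 49] (size 3, min 32) -> median=31
Step 7: insert 36 -> lo=[8, 25, 30, 32] (size 4, max 32) hi=[36, 36, 49] (size 3, min 36) -> median=32
Step 8: insert 32 -> lo=[8, 25, 30, 32] (size 4, max 32) hi=[32, 36, 36, 49] (size 4, min 32) -> median=32
Step 9: insert 21 -> lo=[8, 21, 25, 30, 32] (size 5, max 32) hi=[32, 36, 36, 49] (size 4, min 32) -> median=32
Step 10: insert 41 -> lo=[8, 21, 25, 30, 32] (size 5, max 32) hi=[32, 36, 36, 41, 49] (size 5, min 32) -> median=32
Step 11: insert 22 -> lo=[8, 21, 22, 25, 30, 32] (size 6, max 32) hi=[32, 36, 36, 41, 49] (size 5, min 32) -> median=32
Step 12: insert 2 -> lo=[2, 8, 21, 22, 25, 30] (size 6, max 30) hi=[32, 32, 36, 36, 41, 49] (size 6, min 32) -> median=31
Step 13: insert 7 -> lo=[2, 7, 8, 21, 22, 25, 30] (size 7, max 30) hi=[32, 32, 36, 36, 41, 49] (size 6, min 32) -> median=30

Answer: 30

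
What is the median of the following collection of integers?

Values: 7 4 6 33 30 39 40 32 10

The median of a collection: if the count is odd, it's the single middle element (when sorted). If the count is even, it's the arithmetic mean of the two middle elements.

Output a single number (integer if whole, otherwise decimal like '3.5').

Answer: 30

Derivation:
Step 1: insert 7 -> lo=[7] (size 1, max 7) hi=[] (size 0) -> median=7
Step 2: insert 4 -> lo=[4] (size 1, max 4) hi=[7] (size 1, min 7) -> median=5.5
Step 3: insert 6 -> lo=[4, 6] (size 2, max 6) hi=[7] (size 1, min 7) -> median=6
Step 4: insert 33 -> lo=[4, 6] (size 2, max 6) hi=[7, 33] (size 2, min 7) -> median=6.5
Step 5: insert 30 -> lo=[4, 6, 7] (size 3, max 7) hi=[30, 33] (size 2, min 30) -> median=7
Step 6: insert 39 -> lo=[4, 6, 7] (size 3, max 7) hi=[30, 33, 39] (size 3, min 30) -> median=18.5
Step 7: insert 40 -> lo=[4, 6, 7, 30] (size 4, max 30) hi=[33, 39, 40] (size 3, min 33) -> median=30
Step 8: insert 32 -> lo=[4, 6, 7, 30] (size 4, max 30) hi=[32, 33, 39, 40] (size 4, min 32) -> median=31
Step 9: insert 10 -> lo=[4, 6, 7, 10, 30] (size 5, max 30) hi=[32, 33, 39, 40] (size 4, min 32) -> median=30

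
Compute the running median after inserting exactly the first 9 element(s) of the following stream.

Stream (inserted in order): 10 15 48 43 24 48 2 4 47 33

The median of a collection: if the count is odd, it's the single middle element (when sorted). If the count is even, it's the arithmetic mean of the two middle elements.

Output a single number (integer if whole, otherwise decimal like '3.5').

Answer: 24

Derivation:
Step 1: insert 10 -> lo=[10] (size 1, max 10) hi=[] (size 0) -> median=10
Step 2: insert 15 -> lo=[10] (size 1, max 10) hi=[15] (size 1, min 15) -> median=12.5
Step 3: insert 48 -> lo=[10, 15] (size 2, max 15) hi=[48] (size 1, min 48) -> median=15
Step 4: insert 43 -> lo=[10, 15] (size 2, max 15) hi=[43, 48] (size 2, min 43) -> median=29
Step 5: insert 24 -> lo=[10, 15, 24] (size 3, max 24) hi=[43, 48] (size 2, min 43) -> median=24
Step 6: insert 48 -> lo=[10, 15, 24] (size 3, max 24) hi=[43, 48, 48] (size 3, min 43) -> median=33.5
Step 7: insert 2 -> lo=[2, 10, 15, 24] (size 4, max 24) hi=[43, 48, 48] (size 3, min 43) -> median=24
Step 8: insert 4 -> lo=[2, 4, 10, 15] (size 4, max 15) hi=[24, 43, 48, 48] (size 4, min 24) -> median=19.5
Step 9: insert 47 -> lo=[2, 4, 10, 15, 24] (size 5, max 24) hi=[43, 47, 48, 48] (size 4, min 43) -> median=24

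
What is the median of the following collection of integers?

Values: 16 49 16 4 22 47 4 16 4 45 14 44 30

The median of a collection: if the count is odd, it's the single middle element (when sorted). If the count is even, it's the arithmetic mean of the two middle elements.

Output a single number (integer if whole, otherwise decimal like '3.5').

Answer: 16

Derivation:
Step 1: insert 16 -> lo=[16] (size 1, max 16) hi=[] (size 0) -> median=16
Step 2: insert 49 -> lo=[16] (size 1, max 16) hi=[49] (size 1, min 49) -> median=32.5
Step 3: insert 16 -> lo=[16, 16] (size 2, max 16) hi=[49] (size 1, min 49) -> median=16
Step 4: insert 4 -> lo=[4, 16] (size 2, max 16) hi=[16, 49] (size 2, min 16) -> median=16
Step 5: insert 22 -> lo=[4, 16, 16] (size 3, max 16) hi=[22, 49] (size 2, min 22) -> median=16
Step 6: insert 47 -> lo=[4, 16, 16] (size 3, max 16) hi=[22, 47, 49] (size 3, min 22) -> median=19
Step 7: insert 4 -> lo=[4, 4, 16, 16] (size 4, max 16) hi=[22, 47, 49] (size 3, min 22) -> median=16
Step 8: insert 16 -> lo=[4, 4, 16, 16] (size 4, max 16) hi=[16, 22, 47, 49] (size 4, min 16) -> median=16
Step 9: insert 4 -> lo=[4, 4, 4, 16, 16] (size 5, max 16) hi=[16, 22, 47, 49] (size 4, min 16) -> median=16
Step 10: insert 45 -> lo=[4, 4, 4, 16, 16] (size 5, max 16) hi=[16, 22, 45, 47, 49] (size 5, min 16) -> median=16
Step 11: insert 14 -> lo=[4, 4, 4, 14, 16, 16] (size 6, max 16) hi=[16, 22, 45, 47, 49] (size 5, min 16) -> median=16
Step 12: insert 44 -> lo=[4, 4, 4, 14, 16, 16] (size 6, max 16) hi=[16, 22, 44, 45, 47, 49] (size 6, min 16) -> median=16
Step 13: insert 30 -> lo=[4, 4, 4, 14, 16, 16, 16] (size 7, max 16) hi=[22, 30, 44, 45, 47, 49] (size 6, min 22) -> median=16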